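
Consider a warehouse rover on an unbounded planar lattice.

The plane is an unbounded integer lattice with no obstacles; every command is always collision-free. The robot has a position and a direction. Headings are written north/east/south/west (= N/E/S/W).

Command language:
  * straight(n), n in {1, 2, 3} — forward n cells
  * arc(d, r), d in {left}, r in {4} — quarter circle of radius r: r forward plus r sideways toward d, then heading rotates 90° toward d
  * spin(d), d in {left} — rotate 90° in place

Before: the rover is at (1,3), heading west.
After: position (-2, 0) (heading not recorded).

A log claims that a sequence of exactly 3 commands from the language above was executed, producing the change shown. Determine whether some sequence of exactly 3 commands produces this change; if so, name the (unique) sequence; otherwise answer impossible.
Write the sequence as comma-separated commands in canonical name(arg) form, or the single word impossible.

straight(3), spin(left), straight(3)

start: at (1,3), heading west
1. straight(3) → at (-2,3), heading west
2. spin(left) → at (-2,3), heading south
3. straight(3) → at (-2,0), heading south
no other 3-command option fits: unique.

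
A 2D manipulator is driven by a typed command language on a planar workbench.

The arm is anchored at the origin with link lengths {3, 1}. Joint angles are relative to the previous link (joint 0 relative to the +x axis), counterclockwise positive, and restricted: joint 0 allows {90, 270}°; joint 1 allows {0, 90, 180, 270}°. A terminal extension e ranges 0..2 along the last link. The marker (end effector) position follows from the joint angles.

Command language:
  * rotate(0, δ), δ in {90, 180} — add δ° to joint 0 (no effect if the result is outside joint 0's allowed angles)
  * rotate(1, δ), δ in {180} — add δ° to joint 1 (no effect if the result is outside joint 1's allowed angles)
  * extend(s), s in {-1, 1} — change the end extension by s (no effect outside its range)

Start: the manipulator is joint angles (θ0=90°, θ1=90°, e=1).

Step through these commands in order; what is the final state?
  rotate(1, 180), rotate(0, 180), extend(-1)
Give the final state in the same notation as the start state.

joint angles (θ0=270°, θ1=270°, e=0)

from: joint angles (θ0=90°, θ1=90°, e=1)
step 1 (rotate(1, 180)): joint angles (θ0=90°, θ1=270°, e=1)
step 2 (rotate(0, 180)): joint angles (θ0=270°, θ1=270°, e=1)
step 3 (extend(-1)): joint angles (θ0=270°, θ1=270°, e=0)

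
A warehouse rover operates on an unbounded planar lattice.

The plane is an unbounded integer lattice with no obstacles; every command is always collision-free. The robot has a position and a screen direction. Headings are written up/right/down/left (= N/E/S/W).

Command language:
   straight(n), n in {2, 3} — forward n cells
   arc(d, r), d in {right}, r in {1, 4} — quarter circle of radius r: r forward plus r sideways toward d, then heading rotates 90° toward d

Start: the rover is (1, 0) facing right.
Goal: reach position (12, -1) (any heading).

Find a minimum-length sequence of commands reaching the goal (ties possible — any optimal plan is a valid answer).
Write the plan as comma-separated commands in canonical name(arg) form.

from: (1, 0) facing right
step 1 (straight(2)): (3, 0) facing right
step 2 (straight(2)): (5, 0) facing right
step 3 (straight(3)): (8, 0) facing right
step 4 (straight(3)): (11, 0) facing right
step 5 (arc(right, 1)): (12, -1) facing down
shorter routes all fall short; 5 is best.

straight(2), straight(2), straight(3), straight(3), arc(right, 1)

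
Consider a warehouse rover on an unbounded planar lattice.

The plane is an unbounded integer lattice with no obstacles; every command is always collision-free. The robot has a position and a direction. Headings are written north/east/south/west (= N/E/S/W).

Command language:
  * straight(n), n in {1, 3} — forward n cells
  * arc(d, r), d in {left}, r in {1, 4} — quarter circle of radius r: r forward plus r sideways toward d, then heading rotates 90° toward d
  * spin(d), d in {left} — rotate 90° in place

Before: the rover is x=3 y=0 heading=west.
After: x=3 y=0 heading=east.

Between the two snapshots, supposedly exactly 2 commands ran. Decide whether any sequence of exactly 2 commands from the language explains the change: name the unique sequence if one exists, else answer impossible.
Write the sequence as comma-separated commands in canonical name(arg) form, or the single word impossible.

key: parked at (3,0) the whole time — nothing moves the robot
initial: x=3 y=0 heading=west
1. spin(left) → x=3 y=0 heading=south
2. spin(left) → x=3 y=0 heading=east
no rival 2-sequence matches.

spin(left), spin(left)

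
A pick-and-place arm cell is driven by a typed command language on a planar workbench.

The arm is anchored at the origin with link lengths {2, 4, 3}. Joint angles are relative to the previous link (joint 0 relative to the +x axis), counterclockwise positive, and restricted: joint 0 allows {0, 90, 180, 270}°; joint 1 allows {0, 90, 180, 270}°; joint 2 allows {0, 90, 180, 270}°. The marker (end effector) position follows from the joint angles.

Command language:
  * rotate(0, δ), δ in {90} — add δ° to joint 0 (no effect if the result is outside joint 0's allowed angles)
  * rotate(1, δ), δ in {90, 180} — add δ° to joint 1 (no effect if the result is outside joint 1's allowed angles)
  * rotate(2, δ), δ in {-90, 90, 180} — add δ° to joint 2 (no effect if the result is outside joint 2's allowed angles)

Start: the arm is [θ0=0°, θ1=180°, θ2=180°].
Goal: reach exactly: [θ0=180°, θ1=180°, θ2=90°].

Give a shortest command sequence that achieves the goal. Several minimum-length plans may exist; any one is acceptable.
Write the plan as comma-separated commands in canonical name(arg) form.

rotate(0, 90), rotate(0, 90), rotate(2, -90)

from: [θ0=0°, θ1=180°, θ2=180°]
[1] after rotate(0, 90): [θ0=90°, θ1=180°, θ2=180°]
[2] after rotate(0, 90): [θ0=180°, θ1=180°, θ2=180°]
[3] after rotate(2, -90): [θ0=180°, θ1=180°, θ2=90°]
no 2-step plan works, so 3 is optimal.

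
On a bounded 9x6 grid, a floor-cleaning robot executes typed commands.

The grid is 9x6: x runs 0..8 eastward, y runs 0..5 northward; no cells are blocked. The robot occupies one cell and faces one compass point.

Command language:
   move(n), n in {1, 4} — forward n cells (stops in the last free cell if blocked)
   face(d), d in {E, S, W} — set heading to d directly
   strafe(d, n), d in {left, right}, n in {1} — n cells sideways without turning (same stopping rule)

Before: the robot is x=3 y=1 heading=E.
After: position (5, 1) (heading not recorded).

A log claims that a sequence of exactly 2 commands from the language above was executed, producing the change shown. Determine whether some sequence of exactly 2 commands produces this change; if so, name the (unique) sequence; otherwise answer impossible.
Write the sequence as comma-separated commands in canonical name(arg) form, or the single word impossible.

move(1), move(1)

t0: x=3 y=1 heading=E
[1] after move(1): x=4 y=1 heading=E
[2] after move(1): x=5 y=1 heading=E
uniquely the one of 49 2-step routes that fits.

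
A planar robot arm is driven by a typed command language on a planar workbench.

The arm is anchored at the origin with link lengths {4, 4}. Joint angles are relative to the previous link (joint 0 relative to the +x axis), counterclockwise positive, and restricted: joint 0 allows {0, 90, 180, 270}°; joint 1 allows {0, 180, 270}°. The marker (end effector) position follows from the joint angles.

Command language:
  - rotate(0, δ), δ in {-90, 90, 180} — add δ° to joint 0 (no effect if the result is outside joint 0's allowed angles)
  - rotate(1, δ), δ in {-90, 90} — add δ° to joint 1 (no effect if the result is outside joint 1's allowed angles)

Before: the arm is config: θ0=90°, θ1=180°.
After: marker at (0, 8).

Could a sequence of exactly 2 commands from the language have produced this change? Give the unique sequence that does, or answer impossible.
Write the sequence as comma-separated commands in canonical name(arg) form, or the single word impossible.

rotate(1, 90), rotate(1, 90)

t0: config: θ0=90°, θ1=180°
[1] after rotate(1, 90): config: θ0=90°, θ1=270°
[2] after rotate(1, 90): config: θ0=90°, θ1=0°
no other 2-command option fits: unique.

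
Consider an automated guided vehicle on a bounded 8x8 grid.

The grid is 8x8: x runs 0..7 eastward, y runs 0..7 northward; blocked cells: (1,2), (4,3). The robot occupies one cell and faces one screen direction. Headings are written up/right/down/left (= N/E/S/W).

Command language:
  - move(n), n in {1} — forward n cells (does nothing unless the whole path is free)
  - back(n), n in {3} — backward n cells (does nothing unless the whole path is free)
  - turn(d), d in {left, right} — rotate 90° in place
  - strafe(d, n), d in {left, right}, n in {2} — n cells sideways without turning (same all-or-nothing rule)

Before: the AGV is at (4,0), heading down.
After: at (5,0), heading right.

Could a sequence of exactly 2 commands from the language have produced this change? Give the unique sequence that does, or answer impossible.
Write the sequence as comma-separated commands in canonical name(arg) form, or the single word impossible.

turn(left), move(1)

key: order matters: swapping turn(left) and move(1) lands elsewhere
from: at (4,0), heading down
1. turn(left) → at (4,0), heading right
2. move(1) → at (5,0), heading right
no rival 2-sequence matches.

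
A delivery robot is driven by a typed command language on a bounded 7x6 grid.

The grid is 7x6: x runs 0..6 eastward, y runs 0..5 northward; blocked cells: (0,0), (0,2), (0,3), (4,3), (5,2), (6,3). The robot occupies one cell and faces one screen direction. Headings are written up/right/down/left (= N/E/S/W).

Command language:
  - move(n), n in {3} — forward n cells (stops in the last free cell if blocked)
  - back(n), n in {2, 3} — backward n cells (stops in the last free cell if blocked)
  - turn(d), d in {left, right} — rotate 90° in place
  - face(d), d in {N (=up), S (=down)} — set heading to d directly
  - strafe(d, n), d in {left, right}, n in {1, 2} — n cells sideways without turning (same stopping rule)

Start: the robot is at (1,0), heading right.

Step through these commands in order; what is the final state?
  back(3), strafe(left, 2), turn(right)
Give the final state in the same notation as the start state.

start: at (1,0), heading right
1. back(3) → at (1,0), heading right
2. strafe(left, 2) → at (1,2), heading right
3. turn(right) → at (1,2), heading down

at (1,2), heading down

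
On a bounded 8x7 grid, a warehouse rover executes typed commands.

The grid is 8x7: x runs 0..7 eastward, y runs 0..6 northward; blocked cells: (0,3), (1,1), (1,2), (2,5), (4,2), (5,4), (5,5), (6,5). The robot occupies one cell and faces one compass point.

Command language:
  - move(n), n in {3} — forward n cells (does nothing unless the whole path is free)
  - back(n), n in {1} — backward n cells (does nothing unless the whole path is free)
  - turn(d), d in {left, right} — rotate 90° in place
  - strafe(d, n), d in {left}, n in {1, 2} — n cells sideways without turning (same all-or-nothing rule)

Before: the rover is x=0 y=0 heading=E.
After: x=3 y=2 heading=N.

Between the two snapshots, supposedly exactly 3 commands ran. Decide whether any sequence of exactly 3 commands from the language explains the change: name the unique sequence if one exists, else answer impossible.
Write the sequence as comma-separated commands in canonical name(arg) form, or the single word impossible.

key: cell and facing (now N) both changed — the 3 commands mix motion and turning
start: x=0 y=0 heading=E
t=1 move(3) ⇒ x=3 y=0 heading=E
t=2 strafe(left, 2) ⇒ x=3 y=2 heading=E
t=3 turn(left) ⇒ x=3 y=2 heading=N
uniquely the one of 216 3-step routes that fits.

move(3), strafe(left, 2), turn(left)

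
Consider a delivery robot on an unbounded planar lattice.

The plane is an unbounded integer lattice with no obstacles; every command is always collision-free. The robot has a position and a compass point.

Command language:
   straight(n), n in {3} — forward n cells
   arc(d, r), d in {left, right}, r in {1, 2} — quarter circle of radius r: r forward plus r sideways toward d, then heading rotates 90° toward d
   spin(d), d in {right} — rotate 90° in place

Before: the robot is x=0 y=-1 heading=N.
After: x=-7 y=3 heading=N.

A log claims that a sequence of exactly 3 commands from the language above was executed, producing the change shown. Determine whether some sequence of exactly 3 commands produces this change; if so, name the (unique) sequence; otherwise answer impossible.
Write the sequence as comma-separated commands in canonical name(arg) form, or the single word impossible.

key: running arc(right, 2) before arc(left, 2) would end elsewhere — order is forced
initial: x=0 y=-1 heading=N
1. arc(left, 2) → x=-2 y=1 heading=W
2. straight(3) → x=-5 y=1 heading=W
3. arc(right, 2) → x=-7 y=3 heading=N
uniquely the one of 216 3-step routes that fits.

arc(left, 2), straight(3), arc(right, 2)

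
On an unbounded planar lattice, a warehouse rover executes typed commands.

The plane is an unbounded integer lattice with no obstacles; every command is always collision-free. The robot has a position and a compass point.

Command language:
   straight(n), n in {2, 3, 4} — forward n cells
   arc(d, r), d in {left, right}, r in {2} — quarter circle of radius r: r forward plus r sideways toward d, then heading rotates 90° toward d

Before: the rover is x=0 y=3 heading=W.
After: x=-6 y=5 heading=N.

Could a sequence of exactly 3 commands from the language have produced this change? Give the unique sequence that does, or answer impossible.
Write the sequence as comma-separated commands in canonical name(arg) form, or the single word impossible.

straight(2), straight(2), arc(right, 2)

key: order matters: swapping straight(2) and arc(right, 2) lands elsewhere
from: x=0 y=3 heading=W
1. straight(2) → x=-2 y=3 heading=W
2. straight(2) → x=-4 y=3 heading=W
3. arc(right, 2) → x=-6 y=5 heading=N
uniquely the one of 125 3-step routes that fits.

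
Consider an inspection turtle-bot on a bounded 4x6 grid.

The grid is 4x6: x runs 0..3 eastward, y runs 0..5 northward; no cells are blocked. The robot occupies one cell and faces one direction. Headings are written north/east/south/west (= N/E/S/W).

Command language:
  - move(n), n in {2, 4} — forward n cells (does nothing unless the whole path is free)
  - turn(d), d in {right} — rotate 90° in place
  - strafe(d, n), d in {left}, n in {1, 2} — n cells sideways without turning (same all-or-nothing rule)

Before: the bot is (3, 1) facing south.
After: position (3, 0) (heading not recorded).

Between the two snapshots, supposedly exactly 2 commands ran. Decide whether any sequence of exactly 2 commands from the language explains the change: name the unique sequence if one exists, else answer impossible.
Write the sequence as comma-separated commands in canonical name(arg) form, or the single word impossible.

key: running strafe(left, 1) before turn(right) would end elsewhere — order is forced
begin: (3, 1) facing south
[1] after turn(right): (3, 1) facing west
[2] after strafe(left, 1): (3, 0) facing west
uniquely the one of 25 2-step routes that fits.

turn(right), strafe(left, 1)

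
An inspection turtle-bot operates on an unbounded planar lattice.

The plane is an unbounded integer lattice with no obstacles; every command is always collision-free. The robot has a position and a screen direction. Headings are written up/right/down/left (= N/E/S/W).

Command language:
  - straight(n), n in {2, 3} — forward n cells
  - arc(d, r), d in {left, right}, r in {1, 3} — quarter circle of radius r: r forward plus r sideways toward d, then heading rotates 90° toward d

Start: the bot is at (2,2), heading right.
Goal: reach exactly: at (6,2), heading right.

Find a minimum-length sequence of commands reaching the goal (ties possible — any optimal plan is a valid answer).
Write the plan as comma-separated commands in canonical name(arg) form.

straight(2), straight(2)

from: at (2,2), heading right
1. straight(2) → at (4,2), heading right
2. straight(2) → at (6,2), heading right
nothing shorter than 2 reaches the goal.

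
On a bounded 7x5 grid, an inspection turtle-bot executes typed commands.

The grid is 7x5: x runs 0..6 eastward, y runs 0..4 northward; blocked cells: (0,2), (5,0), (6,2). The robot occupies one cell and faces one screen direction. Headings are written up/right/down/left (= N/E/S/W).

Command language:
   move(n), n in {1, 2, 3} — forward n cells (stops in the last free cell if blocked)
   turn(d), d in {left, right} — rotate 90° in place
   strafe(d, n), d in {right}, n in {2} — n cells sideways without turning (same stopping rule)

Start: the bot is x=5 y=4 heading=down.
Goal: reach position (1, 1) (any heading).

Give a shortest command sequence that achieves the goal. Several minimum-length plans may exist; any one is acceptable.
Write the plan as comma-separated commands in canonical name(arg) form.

begin: x=5 y=4 heading=down
1. move(3) → x=5 y=1 heading=down
2. strafe(right, 2) → x=3 y=1 heading=down
3. strafe(right, 2) → x=1 y=1 heading=down
no 2-step plan works, so 3 is optimal.

move(3), strafe(right, 2), strafe(right, 2)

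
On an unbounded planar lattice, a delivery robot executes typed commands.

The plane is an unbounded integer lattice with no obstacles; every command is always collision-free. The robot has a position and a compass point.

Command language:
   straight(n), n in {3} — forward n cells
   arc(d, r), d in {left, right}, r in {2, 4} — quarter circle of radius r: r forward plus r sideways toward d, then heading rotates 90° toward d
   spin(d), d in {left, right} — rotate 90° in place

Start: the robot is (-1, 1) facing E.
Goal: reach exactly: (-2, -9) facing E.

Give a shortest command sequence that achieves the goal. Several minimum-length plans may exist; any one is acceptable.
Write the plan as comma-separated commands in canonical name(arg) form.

begin: (-1, 1) facing E
[1] after arc(right, 2): (1, -1) facing S
[2] after spin(right): (1, -1) facing W
[3] after straight(3): (-2, -1) facing W
[4] after arc(left, 4): (-6, -5) facing S
[5] after arc(left, 4): (-2, -9) facing E
minimal: 5 command(s), checked below 5.

arc(right, 2), spin(right), straight(3), arc(left, 4), arc(left, 4)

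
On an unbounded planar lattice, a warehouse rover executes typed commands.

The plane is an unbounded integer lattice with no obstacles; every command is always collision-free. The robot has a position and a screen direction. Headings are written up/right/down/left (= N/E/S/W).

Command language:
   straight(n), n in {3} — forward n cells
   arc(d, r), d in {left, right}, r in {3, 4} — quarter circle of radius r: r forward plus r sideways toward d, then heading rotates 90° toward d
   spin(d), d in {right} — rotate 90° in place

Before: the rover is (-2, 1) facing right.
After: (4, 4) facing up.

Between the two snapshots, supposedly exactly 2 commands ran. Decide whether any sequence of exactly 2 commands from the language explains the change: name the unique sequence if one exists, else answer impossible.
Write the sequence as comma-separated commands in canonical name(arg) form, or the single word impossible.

key: cell and facing (now N) both changed — the 2 commands mix motion and turning
start: (-2, 1) facing right
[1] after straight(3): (1, 1) facing right
[2] after arc(left, 3): (4, 4) facing up
all 36 alternatives checked — unique.

straight(3), arc(left, 3)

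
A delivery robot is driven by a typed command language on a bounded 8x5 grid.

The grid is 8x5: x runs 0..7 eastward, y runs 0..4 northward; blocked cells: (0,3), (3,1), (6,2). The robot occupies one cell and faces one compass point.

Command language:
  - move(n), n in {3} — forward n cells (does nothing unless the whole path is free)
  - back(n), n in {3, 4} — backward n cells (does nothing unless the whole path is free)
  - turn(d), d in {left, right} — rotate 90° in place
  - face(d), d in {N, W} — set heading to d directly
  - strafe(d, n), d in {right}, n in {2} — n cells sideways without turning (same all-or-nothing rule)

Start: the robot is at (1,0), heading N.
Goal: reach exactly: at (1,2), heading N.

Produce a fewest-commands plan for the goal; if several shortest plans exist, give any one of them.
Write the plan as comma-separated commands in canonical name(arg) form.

t0: at (1,0), heading N
[1] after turn(left): at (1,0), heading W
[2] after strafe(right, 2): at (1,2), heading W
[3] after turn(right): at (1,2), heading N
minimal: 3 command(s), checked below 3.

turn(left), strafe(right, 2), turn(right)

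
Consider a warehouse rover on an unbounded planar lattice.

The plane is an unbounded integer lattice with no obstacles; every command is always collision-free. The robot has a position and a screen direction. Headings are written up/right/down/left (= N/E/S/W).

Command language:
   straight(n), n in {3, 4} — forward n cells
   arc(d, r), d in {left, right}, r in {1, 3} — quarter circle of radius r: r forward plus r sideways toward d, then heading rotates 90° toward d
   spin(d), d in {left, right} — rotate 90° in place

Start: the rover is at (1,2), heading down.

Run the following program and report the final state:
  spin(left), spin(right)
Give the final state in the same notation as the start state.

at (1,2), heading down

t0: at (1,2), heading down
[1] after spin(left): at (1,2), heading right
[2] after spin(right): at (1,2), heading down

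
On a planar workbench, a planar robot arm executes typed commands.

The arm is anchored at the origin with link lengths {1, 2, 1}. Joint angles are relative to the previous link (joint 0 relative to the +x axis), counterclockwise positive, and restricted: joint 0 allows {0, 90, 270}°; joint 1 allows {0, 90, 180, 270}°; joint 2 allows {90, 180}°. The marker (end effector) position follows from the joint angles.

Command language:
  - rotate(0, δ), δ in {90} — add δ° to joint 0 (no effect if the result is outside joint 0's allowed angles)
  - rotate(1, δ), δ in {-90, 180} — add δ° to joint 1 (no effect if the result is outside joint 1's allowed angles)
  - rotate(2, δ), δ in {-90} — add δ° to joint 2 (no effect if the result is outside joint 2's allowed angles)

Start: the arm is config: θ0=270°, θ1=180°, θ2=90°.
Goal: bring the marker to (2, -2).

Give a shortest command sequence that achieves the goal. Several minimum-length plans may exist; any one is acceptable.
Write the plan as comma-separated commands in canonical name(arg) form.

start: config: θ0=270°, θ1=180°, θ2=90°
step 1 (rotate(1, -90)): config: θ0=270°, θ1=90°, θ2=90°
step 2 (rotate(0, 90)): config: θ0=0°, θ1=90°, θ2=90°
step 3 (rotate(1, 180)): config: θ0=0°, θ1=270°, θ2=90°
no 2-step plan works, so 3 is optimal.

rotate(1, -90), rotate(0, 90), rotate(1, 180)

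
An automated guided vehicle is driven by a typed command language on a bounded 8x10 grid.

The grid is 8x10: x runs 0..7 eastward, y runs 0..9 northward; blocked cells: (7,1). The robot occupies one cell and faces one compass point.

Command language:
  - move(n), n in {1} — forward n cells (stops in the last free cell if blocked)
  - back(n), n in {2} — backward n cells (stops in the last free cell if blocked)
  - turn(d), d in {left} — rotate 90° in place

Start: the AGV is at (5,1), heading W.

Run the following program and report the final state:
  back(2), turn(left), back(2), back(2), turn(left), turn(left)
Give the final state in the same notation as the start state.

initial: at (5,1), heading W
step 1 (back(2)): at (6,1), heading W
step 2 (turn(left)): at (6,1), heading S
step 3 (back(2)): at (6,3), heading S
step 4 (back(2)): at (6,5), heading S
step 5 (turn(left)): at (6,5), heading E
step 6 (turn(left)): at (6,5), heading N

at (6,5), heading N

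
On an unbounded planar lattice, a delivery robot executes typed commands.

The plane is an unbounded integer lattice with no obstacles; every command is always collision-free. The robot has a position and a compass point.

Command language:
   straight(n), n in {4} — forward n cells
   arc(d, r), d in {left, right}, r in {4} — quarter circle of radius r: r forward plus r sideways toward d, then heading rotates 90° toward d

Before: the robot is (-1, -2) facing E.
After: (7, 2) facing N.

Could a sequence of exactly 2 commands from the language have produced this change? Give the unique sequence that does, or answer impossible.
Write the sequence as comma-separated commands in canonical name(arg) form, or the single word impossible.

key: cell and facing (now N) both changed — the 2 commands mix motion and turning
t0: (-1, -2) facing E
step 1 (straight(4)): (3, -2) facing E
step 2 (arc(left, 4)): (7, 2) facing N
uniquely the one of 9 2-step routes that fits.

straight(4), arc(left, 4)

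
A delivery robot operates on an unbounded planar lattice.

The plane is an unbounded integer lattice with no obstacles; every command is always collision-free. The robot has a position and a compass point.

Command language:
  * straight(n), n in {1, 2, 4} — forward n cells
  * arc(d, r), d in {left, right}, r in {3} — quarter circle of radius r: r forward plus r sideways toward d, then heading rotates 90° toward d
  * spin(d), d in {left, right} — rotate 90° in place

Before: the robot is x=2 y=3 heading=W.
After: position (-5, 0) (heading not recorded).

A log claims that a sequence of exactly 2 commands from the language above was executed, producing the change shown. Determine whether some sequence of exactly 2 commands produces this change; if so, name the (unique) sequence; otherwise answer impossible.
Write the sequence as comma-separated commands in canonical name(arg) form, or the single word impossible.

straight(4), arc(left, 3)

key: running arc(left, 3) before straight(4) would end elsewhere — order is forced
begin: x=2 y=3 heading=W
[1] after straight(4): x=-2 y=3 heading=W
[2] after arc(left, 3): x=-5 y=0 heading=S
uniquely the one of 49 2-step routes that fits.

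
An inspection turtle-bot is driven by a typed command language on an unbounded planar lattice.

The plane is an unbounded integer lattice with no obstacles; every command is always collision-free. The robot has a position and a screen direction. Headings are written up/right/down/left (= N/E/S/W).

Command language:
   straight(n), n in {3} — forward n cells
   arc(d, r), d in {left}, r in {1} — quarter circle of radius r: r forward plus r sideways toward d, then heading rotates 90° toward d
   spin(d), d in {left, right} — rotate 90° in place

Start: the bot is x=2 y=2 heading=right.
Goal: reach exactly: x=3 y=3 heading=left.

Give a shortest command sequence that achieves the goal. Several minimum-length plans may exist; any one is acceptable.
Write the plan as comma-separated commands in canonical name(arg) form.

arc(left, 1), spin(left)

t0: x=2 y=2 heading=right
[1] after arc(left, 1): x=3 y=3 heading=up
[2] after spin(left): x=3 y=3 heading=left
minimal: 2 command(s), checked below 2.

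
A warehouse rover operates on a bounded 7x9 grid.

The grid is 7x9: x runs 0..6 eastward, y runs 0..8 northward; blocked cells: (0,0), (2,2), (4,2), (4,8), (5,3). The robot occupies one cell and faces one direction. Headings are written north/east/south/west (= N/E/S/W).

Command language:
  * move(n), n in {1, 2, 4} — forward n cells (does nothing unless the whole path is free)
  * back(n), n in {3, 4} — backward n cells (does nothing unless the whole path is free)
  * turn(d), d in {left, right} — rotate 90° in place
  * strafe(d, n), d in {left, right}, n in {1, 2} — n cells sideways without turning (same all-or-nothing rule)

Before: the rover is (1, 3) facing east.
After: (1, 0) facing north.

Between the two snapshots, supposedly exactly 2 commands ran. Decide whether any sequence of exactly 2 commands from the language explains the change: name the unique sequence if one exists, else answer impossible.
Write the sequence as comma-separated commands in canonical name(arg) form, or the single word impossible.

key: order matters: swapping turn(left) and back(3) lands elsewhere
initial: (1, 3) facing east
[1] after turn(left): (1, 3) facing north
[2] after back(3): (1, 0) facing north
no rival 2-sequence matches.

turn(left), back(3)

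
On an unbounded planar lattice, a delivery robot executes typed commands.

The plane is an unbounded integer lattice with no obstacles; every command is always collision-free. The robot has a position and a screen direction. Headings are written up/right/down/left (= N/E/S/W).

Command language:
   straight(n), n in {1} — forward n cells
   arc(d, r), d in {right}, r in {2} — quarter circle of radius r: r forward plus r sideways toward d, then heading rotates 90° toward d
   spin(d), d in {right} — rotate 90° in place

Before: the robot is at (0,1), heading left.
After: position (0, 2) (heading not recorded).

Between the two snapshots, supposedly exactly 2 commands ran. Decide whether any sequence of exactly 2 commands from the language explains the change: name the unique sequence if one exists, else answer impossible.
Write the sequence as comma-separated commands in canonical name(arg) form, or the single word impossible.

spin(right), straight(1)

key: running straight(1) before spin(right) would end elsewhere — order is forced
start: at (0,1), heading left
step 1 (spin(right)): at (0,1), heading up
step 2 (straight(1)): at (0,2), heading up
no other 2-command option fits: unique.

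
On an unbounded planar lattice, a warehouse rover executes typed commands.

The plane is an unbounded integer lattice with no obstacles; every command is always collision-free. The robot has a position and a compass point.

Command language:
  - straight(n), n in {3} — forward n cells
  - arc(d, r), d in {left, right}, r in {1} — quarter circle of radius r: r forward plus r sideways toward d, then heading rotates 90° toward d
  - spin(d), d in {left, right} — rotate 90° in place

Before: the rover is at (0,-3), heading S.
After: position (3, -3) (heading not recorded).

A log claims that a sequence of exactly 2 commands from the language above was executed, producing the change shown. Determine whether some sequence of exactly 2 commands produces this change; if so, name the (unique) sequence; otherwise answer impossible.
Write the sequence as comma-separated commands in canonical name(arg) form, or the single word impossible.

spin(left), straight(3)

key: order matters: swapping spin(left) and straight(3) lands elsewhere
begin: at (0,-3), heading S
t=1 spin(left) ⇒ at (0,-3), heading E
t=2 straight(3) ⇒ at (3,-3), heading E
no other 2-command option fits: unique.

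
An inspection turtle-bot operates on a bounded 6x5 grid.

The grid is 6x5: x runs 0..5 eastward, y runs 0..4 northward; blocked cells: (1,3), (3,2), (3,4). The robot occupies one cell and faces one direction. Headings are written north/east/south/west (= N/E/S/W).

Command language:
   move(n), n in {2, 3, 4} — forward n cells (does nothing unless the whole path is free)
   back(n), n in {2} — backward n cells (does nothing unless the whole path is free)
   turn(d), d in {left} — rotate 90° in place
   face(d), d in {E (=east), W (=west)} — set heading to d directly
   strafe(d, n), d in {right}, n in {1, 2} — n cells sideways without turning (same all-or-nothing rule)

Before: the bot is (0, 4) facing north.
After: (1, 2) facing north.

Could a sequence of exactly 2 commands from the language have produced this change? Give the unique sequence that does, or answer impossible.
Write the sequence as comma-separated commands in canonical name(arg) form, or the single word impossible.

key: order matters: swapping back(2) and strafe(right, 1) lands elsewhere
from: (0, 4) facing north
t=1 back(2) ⇒ (0, 2) facing north
t=2 strafe(right, 1) ⇒ (1, 2) facing north
no other 2-command option fits: unique.

back(2), strafe(right, 1)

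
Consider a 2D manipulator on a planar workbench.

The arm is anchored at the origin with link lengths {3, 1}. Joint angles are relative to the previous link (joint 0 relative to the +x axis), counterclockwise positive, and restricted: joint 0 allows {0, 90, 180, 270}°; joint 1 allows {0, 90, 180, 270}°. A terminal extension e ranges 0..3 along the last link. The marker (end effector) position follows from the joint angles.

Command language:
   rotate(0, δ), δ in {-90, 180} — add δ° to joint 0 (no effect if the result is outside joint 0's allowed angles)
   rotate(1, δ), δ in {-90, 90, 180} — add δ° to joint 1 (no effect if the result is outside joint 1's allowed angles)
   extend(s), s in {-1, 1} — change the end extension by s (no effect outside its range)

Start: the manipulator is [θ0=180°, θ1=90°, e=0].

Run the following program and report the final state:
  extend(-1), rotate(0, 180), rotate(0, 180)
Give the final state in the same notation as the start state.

initial: [θ0=180°, θ1=90°, e=0]
step 1 (extend(-1)): [θ0=180°, θ1=90°, e=0]
step 2 (rotate(0, 180)): [θ0=0°, θ1=90°, e=0]
step 3 (rotate(0, 180)): [θ0=180°, θ1=90°, e=0]

[θ0=180°, θ1=90°, e=0]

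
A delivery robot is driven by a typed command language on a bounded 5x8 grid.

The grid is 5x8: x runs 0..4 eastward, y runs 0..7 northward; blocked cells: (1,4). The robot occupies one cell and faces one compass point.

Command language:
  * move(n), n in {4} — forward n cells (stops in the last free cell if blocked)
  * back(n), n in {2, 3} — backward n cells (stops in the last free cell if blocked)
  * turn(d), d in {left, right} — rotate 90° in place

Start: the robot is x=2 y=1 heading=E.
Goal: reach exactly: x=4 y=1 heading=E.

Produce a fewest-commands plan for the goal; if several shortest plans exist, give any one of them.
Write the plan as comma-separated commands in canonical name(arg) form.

begin: x=2 y=1 heading=E
1. move(4) → x=4 y=1 heading=E
shorter routes all fall short; 1 is best.

move(4)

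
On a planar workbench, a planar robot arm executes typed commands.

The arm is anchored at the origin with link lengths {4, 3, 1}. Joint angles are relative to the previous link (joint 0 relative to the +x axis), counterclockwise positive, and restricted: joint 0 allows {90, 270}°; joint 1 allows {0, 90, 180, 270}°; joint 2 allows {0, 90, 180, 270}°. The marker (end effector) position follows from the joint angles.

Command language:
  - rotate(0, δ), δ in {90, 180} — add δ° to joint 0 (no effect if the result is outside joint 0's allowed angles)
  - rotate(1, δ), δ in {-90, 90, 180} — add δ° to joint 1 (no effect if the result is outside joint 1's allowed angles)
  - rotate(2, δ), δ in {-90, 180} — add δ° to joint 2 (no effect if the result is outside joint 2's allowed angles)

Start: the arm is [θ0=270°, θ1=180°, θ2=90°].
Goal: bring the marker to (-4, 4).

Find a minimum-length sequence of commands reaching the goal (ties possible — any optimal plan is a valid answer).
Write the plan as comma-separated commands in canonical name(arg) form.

rotate(0, 180), rotate(2, -90), rotate(1, -90)

start: [θ0=270°, θ1=180°, θ2=90°]
t=1 rotate(0, 180) ⇒ [θ0=90°, θ1=180°, θ2=90°]
t=2 rotate(2, -90) ⇒ [θ0=90°, θ1=180°, θ2=0°]
t=3 rotate(1, -90) ⇒ [θ0=90°, θ1=90°, θ2=0°]
no 2-step plan works, so 3 is optimal.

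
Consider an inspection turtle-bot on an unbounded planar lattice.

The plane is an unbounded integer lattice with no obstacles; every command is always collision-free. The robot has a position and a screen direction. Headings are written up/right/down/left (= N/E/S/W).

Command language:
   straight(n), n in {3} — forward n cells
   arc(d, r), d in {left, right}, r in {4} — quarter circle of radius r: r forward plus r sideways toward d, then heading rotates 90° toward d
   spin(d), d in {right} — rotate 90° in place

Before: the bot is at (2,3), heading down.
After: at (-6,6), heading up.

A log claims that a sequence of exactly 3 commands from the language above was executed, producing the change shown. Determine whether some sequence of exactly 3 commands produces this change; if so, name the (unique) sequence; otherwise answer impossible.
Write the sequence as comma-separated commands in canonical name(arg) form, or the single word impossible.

arc(right, 4), arc(right, 4), straight(3)

key: order matters: swapping arc(right, 4) and straight(3) lands elsewhere
start: at (2,3), heading down
1. arc(right, 4) → at (-2,-1), heading left
2. arc(right, 4) → at (-6,3), heading up
3. straight(3) → at (-6,6), heading up
uniquely the one of 64 3-step routes that fits.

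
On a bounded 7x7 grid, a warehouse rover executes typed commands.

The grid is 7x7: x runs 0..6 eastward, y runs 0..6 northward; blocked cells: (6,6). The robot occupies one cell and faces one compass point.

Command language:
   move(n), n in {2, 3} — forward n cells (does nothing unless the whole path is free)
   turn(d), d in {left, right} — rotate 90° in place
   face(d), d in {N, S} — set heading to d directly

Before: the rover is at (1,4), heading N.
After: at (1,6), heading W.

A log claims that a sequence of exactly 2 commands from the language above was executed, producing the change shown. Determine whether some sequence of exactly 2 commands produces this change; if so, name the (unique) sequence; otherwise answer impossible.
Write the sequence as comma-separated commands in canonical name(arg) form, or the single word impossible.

move(2), turn(left)

key: position moved to (1,6) AND the heading swung to W — translation plus rotation needed
t0: at (1,4), heading N
step 1 (move(2)): at (1,6), heading N
step 2 (turn(left)): at (1,6), heading W
no other 2-command option fits: unique.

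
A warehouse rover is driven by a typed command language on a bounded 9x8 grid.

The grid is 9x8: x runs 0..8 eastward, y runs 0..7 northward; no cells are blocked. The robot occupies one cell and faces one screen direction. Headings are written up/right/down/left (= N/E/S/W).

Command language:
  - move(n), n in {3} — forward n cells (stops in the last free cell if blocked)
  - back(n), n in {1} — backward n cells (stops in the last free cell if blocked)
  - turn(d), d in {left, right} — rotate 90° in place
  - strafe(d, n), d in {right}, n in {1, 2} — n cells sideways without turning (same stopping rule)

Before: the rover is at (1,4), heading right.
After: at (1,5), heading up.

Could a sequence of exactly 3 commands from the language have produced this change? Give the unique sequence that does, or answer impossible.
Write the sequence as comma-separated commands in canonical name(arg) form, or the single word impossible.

strafe(right, 2), turn(left), move(3)

key: running move(3) before strafe(right, 2) would end elsewhere — order is forced
begin: at (1,4), heading right
[1] after strafe(right, 2): at (1,2), heading right
[2] after turn(left): at (1,2), heading up
[3] after move(3): at (1,5), heading up
no other 3-command option fits: unique.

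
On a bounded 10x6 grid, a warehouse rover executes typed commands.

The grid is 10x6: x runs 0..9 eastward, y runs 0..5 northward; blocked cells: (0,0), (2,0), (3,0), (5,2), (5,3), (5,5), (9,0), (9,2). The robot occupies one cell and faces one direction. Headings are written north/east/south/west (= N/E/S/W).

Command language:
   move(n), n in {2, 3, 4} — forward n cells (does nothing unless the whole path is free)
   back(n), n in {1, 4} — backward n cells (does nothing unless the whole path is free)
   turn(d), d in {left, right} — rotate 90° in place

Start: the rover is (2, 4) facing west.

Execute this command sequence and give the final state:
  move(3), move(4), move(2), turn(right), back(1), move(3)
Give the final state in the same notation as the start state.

(0, 3) facing north

start: (2, 4) facing west
[1] after move(3): (2, 4) facing west
[2] after move(4): (2, 4) facing west
[3] after move(2): (0, 4) facing west
[4] after turn(right): (0, 4) facing north
[5] after back(1): (0, 3) facing north
[6] after move(3): (0, 3) facing north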